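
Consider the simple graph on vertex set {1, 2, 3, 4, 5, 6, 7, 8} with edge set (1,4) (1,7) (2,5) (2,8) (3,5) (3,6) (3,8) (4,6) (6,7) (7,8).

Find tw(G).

2

A width-2 tree decomposition is:
Bags: B1 = {1, 4, 6}  B2 = {1, 6, 7}  B3 = {3, 6, 7}  B4 = {3, 7, 8}  B5 = {3, 5, 8}  B6 = {2, 5, 8}
Tree: B1–B2, B2–B3, B3–B4, B4–B5, B5–B6
Every bag has size at most 3, so the width is 3 − 1 = 2 and tw(G) ≤ 2. Since 4–1–7–6–4 is a cycle in G, G is not acyclic. Forests are exactly the graphs of treewidth ≤ 1, so tw(G) ≥ 2. The upper and lower bounds meet at 2, so that is the treewidth.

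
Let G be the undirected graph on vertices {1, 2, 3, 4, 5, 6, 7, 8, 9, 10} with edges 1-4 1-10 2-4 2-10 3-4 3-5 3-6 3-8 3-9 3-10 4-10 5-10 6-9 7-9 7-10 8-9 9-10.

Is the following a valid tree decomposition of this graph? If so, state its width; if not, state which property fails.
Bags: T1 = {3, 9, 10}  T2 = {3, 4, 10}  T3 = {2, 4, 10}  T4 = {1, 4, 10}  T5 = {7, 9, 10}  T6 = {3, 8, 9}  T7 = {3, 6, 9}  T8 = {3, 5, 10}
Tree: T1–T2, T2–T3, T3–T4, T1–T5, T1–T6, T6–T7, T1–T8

Yes; width 2.

Vertex coverage: the bags together contain {1, 2, 3, 4, 5, 6, 7, 8, 9, 10}, the full vertex set. Edge coverage: each edge of G has both endpoints in at least one bag. Running intersection: for every vertex, the bags containing it form a connected subtree. All three properties hold, so this is a valid tree decomposition of width max|bag| − 1 = 2, and hence tw(G) ≤ 2.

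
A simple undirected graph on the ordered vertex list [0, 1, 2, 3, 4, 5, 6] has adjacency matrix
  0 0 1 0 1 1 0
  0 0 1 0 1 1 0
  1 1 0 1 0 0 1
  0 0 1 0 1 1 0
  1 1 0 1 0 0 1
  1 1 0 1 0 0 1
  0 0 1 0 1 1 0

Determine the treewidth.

3

A width-3 tree decomposition is:
Bags: B1 = {1, 2, 4, 5}  B2 = {2, 3, 4, 5}  B3 = {2, 4, 5, 6}  B4 = {0, 2, 4, 5}
Tree: B1–B2, B2–B3, B3–B4
The largest bag has 4 vertices, giving width 3; this decomposition certifies tw(G) ≤ 3. For the lower bound: the 4 vertex sets {1,4}, {2,3}, {5}, {6} are disjoint, each induces a connected subgraph, and every pair is joined by at least one edge of G. Contracting each set to a single vertex therefore yields K_{4} as a minor, and since treewidth is minor-monotone, tw(G) ≥ tw(K_{4}) = 3. The upper and lower bounds meet at 3, so that is the treewidth.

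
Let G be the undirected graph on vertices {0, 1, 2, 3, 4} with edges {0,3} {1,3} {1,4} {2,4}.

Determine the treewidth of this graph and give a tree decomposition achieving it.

Treewidth 1.
Bags: B1 = {2, 4}  B2 = {1, 4}  B3 = {1, 3}  B4 = {0, 3}
Tree: B1–B2, B2–B3, B3–B4

The largest bag has 2 vertices, giving width 1; this decomposition certifies tw(G) ≤ 1. Since G has at least one edge (e.g. 2–4), it is not an edgeless graph, so tw(G) ≥ 1. Hence tw(G) = 1 exactly.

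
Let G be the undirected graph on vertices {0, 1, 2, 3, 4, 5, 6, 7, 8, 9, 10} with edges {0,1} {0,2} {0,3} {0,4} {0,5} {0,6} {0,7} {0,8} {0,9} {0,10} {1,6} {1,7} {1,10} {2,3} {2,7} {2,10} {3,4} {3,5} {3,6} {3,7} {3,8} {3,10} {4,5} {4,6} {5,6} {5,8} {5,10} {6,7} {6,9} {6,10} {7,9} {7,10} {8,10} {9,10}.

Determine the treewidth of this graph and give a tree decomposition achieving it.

Every bag has size at most 5, so the width is 5 − 1 = 4 and tw(G) ≤ 4. For the lower bound, the 5 vertices {0, 1, 6, 7, 10} are pairwise adjacent, and any tree decomposition puts a clique entirely inside one bag — forcing width ≥ 4. Therefore the treewidth is 4.

Treewidth 4.
One such decomposition:
Bags: B1 = {0, 3, 4, 5, 6}  B2 = {0, 3, 5, 6, 10}  B3 = {0, 3, 6, 7, 10}  B4 = {0, 3, 5, 8, 10}  B5 = {0, 2, 3, 7, 10}  B6 = {0, 6, 7, 9, 10}  B7 = {0, 1, 6, 7, 10}
Tree: B1–B2, B2–B3, B2–B4, B3–B5, B3–B6, B3–B7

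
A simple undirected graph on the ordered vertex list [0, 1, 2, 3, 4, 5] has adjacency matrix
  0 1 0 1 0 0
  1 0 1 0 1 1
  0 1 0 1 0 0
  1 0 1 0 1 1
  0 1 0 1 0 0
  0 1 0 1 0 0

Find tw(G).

2

A width-2 tree decomposition is:
Bags: B1 = {1, 2, 3}  B2 = {1, 3, 4}  B3 = {0, 1, 3}  B4 = {1, 3, 5}
Tree: B1–B2, B2–B3, B3–B4
Each bag holds 3 vertices, so the decomposition has width 2, which upper-bounds the treewidth. For the lower bound, G contains the cycle 2–3–4–1–2, so G is not a forest; only forests have treewidth ≤ 1, hence tw(G) ≥ 2. The upper and lower bounds meet at 2, so that is the treewidth.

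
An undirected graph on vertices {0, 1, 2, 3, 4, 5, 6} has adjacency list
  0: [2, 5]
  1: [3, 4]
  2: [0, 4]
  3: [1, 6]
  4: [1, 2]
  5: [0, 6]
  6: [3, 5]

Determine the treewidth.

A width-2 tree decomposition is:
Bags: B1 = {1, 3, 4}  B2 = {3, 4, 6}  B3 = {4, 5, 6}  B4 = {0, 4, 5}  B5 = {0, 2, 4}
Tree: B1–B2, B2–B3, B3–B4, B4–B5
Each bag holds 3 vertices, so the decomposition has width 2, which upper-bounds the treewidth. For the lower bound, G contains the cycle 4–1–3–6–5–0–2–4, so G is not a forest; only forests have treewidth ≤ 1, hence tw(G) ≥ 2. Hence tw(G) = 2 exactly.

2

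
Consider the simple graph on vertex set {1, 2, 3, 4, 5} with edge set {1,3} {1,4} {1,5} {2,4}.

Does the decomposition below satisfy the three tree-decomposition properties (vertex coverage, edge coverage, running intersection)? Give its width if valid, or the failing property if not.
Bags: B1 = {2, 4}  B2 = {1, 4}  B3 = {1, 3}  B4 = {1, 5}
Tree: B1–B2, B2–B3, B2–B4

Checking the three conditions: (i) the bags cover all of {1, 2, 3, 4, 5}; (ii) for each edge, some bag contains both endpoints; (iii) the bags containing any fixed vertex form a subtree. All hold, so the decomposition is valid with width 2 − 1 = 1.

Yes; width 1.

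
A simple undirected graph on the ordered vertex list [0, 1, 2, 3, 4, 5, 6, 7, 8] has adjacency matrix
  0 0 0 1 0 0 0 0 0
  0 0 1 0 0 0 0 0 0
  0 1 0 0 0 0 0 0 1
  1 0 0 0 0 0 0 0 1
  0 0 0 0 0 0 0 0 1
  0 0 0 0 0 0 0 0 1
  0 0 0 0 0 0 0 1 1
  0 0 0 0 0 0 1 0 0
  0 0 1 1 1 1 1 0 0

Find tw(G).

A width-1 tree decomposition is:
Bags: B1 = {1, 2}  B2 = {2, 8}  B3 = {5, 8}  B4 = {6, 8}  B5 = {3, 8}  B6 = {4, 8}  B7 = {0, 3}  B8 = {6, 7}
Tree: B1–B2, B2–B3, B2–B4, B2–B5, B5–B6, B5–B7, B4–B8
Each bag holds 2 vertices, so the decomposition has width 1, which upper-bounds the treewidth. G has an edge, so its treewidth is at least 1. The upper and lower bounds meet at 1, so that is the treewidth.

1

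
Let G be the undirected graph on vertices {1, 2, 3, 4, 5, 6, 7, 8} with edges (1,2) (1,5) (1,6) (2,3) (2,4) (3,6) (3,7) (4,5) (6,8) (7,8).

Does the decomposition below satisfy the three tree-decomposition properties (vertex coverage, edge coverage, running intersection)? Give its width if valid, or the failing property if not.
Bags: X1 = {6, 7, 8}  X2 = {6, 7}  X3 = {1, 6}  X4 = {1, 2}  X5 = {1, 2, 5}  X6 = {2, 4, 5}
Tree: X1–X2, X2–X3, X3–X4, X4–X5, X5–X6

A tree decomposition must satisfy three properties: every vertex lies in some bag; for every edge, both endpoints lie together in some bag; and for every vertex, the bags containing it form a connected subtree. Here vertex 3 appears in no bag, so the decomposition is invalid.

No — vertex 3 appears in no bag.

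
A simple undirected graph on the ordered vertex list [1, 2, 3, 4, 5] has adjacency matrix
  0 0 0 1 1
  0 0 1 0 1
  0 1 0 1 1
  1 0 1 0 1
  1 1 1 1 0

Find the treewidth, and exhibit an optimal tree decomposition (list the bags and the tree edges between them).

Treewidth 2.
One such decomposition:
Bags: B1 = {3, 4, 5}  B2 = {1, 4, 5}  B3 = {2, 3, 5}
Tree: B1–B2, B1–B3

Every bag has size at most 3, so the width is 3 − 1 = 2 and tw(G) ≤ 2. Conversely, {1, 4, 5} is a clique of size 3, and the vertices of any clique must share a bag in every tree decomposition; so some bag has ≥ 3 vertices and tw(G) ≥ 2. Combining the bounds, tw(G) = 2.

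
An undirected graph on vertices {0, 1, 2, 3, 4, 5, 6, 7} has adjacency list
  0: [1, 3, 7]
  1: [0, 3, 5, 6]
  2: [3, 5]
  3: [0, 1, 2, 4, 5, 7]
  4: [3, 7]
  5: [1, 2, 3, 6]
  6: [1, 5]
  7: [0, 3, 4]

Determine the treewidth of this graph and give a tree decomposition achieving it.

The largest bag has 3 vertices, giving width 2; this decomposition certifies tw(G) ≤ 2. For the lower bound, the 3 vertices {0, 1, 3} are pairwise adjacent, and any tree decomposition puts a clique entirely inside one bag — forcing width ≥ 2. Hence tw(G) = 2 exactly.

Treewidth 2.
One optimal decomposition is:
Bags: B1 = {0, 1, 3}  B2 = {0, 3, 7}  B3 = {1, 3, 5}  B4 = {1, 5, 6}  B5 = {2, 3, 5}  B6 = {3, 4, 7}
Tree: B1–B2, B1–B3, B3–B4, B3–B5, B2–B6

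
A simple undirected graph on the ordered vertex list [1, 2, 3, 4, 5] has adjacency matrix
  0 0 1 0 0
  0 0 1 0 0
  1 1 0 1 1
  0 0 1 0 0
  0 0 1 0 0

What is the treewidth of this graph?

1

A width-1 tree decomposition is:
Bags: B1 = {1, 3}  B2 = {2, 3}  B3 = {3, 4}  B4 = {3, 5}
Tree: B1–B2, B2–B3, B1–B4
Each bag holds 2 vertices, so the decomposition has width 1, which upper-bounds the treewidth. Since G has at least one edge (e.g. 3–1), it is not an edgeless graph, so tw(G) ≥ 1. Therefore the treewidth is 1.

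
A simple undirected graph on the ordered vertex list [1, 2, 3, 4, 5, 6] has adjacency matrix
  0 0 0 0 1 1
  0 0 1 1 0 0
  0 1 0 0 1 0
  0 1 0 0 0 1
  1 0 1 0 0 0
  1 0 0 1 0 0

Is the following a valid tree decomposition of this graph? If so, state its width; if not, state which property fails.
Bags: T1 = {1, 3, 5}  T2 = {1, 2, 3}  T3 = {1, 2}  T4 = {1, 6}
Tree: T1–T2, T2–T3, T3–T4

No — vertex 4 appears in no bag.

A tree decomposition must satisfy three properties: every vertex lies in some bag; for every edge, both endpoints lie together in some bag; and for every vertex, the bags containing it form a connected subtree. Here vertex 4 appears in no bag, so the decomposition is invalid.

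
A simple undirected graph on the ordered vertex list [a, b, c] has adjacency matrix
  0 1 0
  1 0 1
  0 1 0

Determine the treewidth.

1

A width-1 tree decomposition is:
Bags: B1 = {a, b}  B2 = {b, c}
Tree: B1–B2
Every bag has size at most 2, so the width is 2 − 1 = 1 and tw(G) ≤ 1. Any graph with an edge has treewidth ≥ 1, and G has the edge a–b. Therefore the treewidth is 1.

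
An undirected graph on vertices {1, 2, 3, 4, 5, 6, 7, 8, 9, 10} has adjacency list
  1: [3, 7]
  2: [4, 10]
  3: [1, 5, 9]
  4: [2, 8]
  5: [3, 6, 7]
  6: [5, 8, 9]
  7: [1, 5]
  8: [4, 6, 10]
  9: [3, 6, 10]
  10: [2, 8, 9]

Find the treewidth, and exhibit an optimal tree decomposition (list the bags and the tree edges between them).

Treewidth 2.
One optimal decomposition is:
Bags: B1 = {1, 5, 7}  B2 = {1, 3, 5}  B3 = {3, 5, 6}  B4 = {3, 6, 9}  B5 = {6, 8, 9}  B6 = {8, 9, 10}  B7 = {4, 8, 10}  B8 = {2, 4, 10}
Tree: B1–B2, B2–B3, B3–B4, B4–B5, B5–B6, B6–B7, B7–B8

The largest bag has 3 vertices, giving width 2; this decomposition certifies tw(G) ≤ 2. Since 7–1–3–5–7 is a cycle in G, G is not acyclic. Forests are exactly the graphs of treewidth ≤ 1, so tw(G) ≥ 2. Therefore the treewidth is 2.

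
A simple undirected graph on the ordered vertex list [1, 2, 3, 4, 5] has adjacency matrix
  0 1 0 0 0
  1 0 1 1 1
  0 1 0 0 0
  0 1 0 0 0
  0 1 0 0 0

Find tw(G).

1

A width-1 tree decomposition is:
Bags: B1 = {2, 3}  B2 = {2, 5}  B3 = {1, 2}  B4 = {2, 4}
Tree: B1–B2, B1–B3, B1–B4
Every bag has size at most 2, so the width is 2 − 1 = 1 and tw(G) ≤ 1. Any graph with an edge has treewidth ≥ 1, and G has the edge 3–2. The upper and lower bounds meet at 1, so that is the treewidth.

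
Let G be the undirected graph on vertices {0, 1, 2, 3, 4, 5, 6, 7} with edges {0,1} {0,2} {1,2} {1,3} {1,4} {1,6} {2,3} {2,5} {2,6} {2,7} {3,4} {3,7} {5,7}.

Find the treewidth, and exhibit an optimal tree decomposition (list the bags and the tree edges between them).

Treewidth 2.
Bags: B1 = {1, 3, 4}  B2 = {1, 2, 3}  B3 = {0, 1, 2}  B4 = {2, 3, 7}  B5 = {2, 5, 7}  B6 = {1, 2, 6}
Tree: B1–B2, B2–B3, B2–B4, B4–B5, B2–B6

The largest bag has 3 vertices, giving width 2; this decomposition certifies tw(G) ≤ 2. Conversely, {0, 1, 2} is a clique of size 3, and the vertices of any clique must share a bag in every tree decomposition; so some bag has ≥ 3 vertices and tw(G) ≥ 2. The upper and lower bounds meet at 2, so that is the treewidth.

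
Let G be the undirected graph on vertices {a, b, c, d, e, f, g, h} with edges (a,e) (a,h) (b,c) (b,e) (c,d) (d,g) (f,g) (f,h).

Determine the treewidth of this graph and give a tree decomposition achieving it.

Treewidth 2.
One optimal decomposition is:
Bags: B1 = {f, g, h}  B2 = {d, g, h}  B3 = {c, d, h}  B4 = {b, c, h}  B5 = {b, e, h}  B6 = {a, e, h}
Tree: B1–B2, B2–B3, B3–B4, B4–B5, B5–B6

Each bag holds 3 vertices, so the decomposition has width 2, which upper-bounds the treewidth. For the lower bound, G contains the cycle h–f–g–d–c–b–e–a–h, so G is not a forest; only forests have treewidth ≤ 1, hence tw(G) ≥ 2. Therefore the treewidth is 2.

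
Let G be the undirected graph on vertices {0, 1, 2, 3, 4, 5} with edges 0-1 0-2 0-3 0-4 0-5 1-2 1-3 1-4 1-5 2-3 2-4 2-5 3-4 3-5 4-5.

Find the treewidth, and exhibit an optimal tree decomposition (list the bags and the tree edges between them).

Treewidth 5.
One optimal decomposition is:
Bags: B1 = {0, 1, 2, 3, 4, 5}
Tree: (single bag)

A single bag containing all 6 vertices is trivially a valid decomposition of width 5. Conversely, {0, 1, 2, 3, 4, 5} is a clique of size 6, and the vertices of any clique must share a bag in every tree decomposition; so some bag has ≥ 6 vertices and tw(G) ≥ 5. Hence tw(G) = 5 exactly.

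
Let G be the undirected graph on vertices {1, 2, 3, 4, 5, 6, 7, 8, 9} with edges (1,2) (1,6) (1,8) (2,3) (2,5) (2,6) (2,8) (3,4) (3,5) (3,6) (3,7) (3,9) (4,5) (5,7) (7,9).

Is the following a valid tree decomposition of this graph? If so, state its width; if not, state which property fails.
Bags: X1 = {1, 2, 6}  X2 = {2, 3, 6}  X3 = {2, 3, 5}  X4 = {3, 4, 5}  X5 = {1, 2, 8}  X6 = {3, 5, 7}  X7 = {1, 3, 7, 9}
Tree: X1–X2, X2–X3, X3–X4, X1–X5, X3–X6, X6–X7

No — bags containing vertex 1 are not connected in the tree.

A tree decomposition must satisfy three properties: every vertex lies in some bag; for every edge, both endpoints lie together in some bag; and for every vertex, the bags containing it form a connected subtree. Here bags containing vertex 1 are not connected in the tree, so the decomposition is invalid.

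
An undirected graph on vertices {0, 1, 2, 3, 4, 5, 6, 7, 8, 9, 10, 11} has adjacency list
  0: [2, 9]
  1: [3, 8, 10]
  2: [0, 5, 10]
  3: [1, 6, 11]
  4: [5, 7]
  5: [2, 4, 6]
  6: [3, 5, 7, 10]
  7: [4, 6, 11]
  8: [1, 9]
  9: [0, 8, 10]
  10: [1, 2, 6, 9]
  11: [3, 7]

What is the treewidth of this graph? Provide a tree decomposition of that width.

Treewidth 3.
One such decomposition:
Bags: B1 = {4, 5, 7, 11}  B2 = {5, 6, 7, 11}  B3 = {3, 5, 6, 11}  B4 = {2, 3, 5, 6}  B5 = {2, 3, 6, 10}  B6 = {1, 2, 3, 10}  B7 = {0, 1, 2, 10}  B8 = {0, 1, 9, 10}  B9 = {0, 1, 8, 9}
Tree: B1–B2, B2–B3, B3–B4, B4–B5, B5–B6, B6–B7, B7–B8, B8–B9

Every bag has size at most 4, so the width is 4 − 1 = 3 and tw(G) ≤ 3. For the lower bound: the 4 vertex sets {4,7,11}, {5}, {6}, {1,2,3,10} are disjoint, each induces a connected subgraph, and every pair is joined by at least one edge of G. Contracting each set to a single vertex therefore yields K_{4} as a minor, and since treewidth is minor-monotone, tw(G) ≥ tw(K_{4}) = 3. Combining the bounds, tw(G) = 3.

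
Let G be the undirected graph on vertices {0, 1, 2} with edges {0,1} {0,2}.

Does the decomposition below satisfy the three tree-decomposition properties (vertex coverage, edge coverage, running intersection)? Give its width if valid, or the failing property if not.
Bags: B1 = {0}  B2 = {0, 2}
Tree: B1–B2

No — vertex 1 appears in no bag.

A tree decomposition must satisfy three properties: every vertex lies in some bag; for every edge, both endpoints lie together in some bag; and for every vertex, the bags containing it form a connected subtree. Here vertex 1 appears in no bag, so the decomposition is invalid.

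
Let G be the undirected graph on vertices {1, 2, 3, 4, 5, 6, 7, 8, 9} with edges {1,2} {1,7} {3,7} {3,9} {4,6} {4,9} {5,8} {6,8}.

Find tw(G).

A width-1 tree decomposition is:
Bags: B1 = {5, 8}  B2 = {6, 8}  B3 = {4, 6}  B4 = {4, 9}  B5 = {3, 9}  B6 = {3, 7}  B7 = {1, 7}  B8 = {1, 2}
Tree: B1–B2, B2–B3, B3–B4, B4–B5, B5–B6, B6–B7, B7–B8
Every bag has size at most 2, so the width is 2 − 1 = 1 and tw(G) ≤ 1. G has an edge, so its treewidth is at least 1. Combining the bounds, tw(G) = 1.

1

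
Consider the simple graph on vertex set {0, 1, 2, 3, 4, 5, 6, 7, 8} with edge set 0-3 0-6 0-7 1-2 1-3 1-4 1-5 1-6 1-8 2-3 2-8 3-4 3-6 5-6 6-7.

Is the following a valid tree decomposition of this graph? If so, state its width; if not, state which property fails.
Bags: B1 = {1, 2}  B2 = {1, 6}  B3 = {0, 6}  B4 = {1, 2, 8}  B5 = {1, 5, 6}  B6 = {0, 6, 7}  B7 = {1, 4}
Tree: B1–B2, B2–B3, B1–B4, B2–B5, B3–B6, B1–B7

No — vertex 3 appears in no bag.

A tree decomposition must satisfy three properties: every vertex lies in some bag; for every edge, both endpoints lie together in some bag; and for every vertex, the bags containing it form a connected subtree. Here vertex 3 appears in no bag, so the decomposition is invalid.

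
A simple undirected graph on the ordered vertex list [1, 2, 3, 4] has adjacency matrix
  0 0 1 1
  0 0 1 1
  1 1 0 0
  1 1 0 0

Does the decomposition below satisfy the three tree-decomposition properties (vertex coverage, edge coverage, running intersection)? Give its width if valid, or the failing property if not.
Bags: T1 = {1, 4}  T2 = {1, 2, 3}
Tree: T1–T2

A tree decomposition must satisfy three properties: every vertex lies in some bag; for every edge, both endpoints lie together in some bag; and for every vertex, the bags containing it form a connected subtree. Here edge (2,4) lies in no bag, so the decomposition is invalid.

No — edge (2,4) lies in no bag.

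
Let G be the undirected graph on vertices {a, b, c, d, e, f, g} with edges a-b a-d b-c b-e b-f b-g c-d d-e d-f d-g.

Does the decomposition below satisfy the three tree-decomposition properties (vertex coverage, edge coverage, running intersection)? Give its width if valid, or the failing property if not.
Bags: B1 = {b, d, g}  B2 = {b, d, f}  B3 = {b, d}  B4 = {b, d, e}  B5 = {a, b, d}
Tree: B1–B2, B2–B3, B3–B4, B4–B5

A tree decomposition must satisfy three properties: every vertex lies in some bag; for every edge, both endpoints lie together in some bag; and for every vertex, the bags containing it form a connected subtree. Here vertex c appears in no bag, so the decomposition is invalid.

No — vertex c appears in no bag.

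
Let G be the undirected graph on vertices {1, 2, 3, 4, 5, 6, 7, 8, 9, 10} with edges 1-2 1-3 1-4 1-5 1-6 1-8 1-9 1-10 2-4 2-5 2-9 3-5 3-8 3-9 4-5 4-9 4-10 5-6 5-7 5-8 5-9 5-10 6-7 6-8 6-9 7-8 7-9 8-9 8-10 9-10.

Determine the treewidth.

A width-4 tree decomposition is:
Bags: B1 = {1, 5, 8, 9, 10}  B2 = {1, 4, 5, 9, 10}  B3 = {1, 3, 5, 8, 9}  B4 = {1, 5, 6, 8, 9}  B5 = {5, 6, 7, 8, 9}  B6 = {1, 2, 4, 5, 9}
Tree: B1–B2, B1–B3, B3–B4, B4–B5, B2–B6
Every bag has size at most 5, so the width is 5 − 1 = 4 and tw(G) ≤ 4. Conversely, {1, 5, 8, 9, 10} is a clique of size 5, and the vertices of any clique must share a bag in every tree decomposition; so some bag has ≥ 5 vertices and tw(G) ≥ 4. Therefore the treewidth is 4.

4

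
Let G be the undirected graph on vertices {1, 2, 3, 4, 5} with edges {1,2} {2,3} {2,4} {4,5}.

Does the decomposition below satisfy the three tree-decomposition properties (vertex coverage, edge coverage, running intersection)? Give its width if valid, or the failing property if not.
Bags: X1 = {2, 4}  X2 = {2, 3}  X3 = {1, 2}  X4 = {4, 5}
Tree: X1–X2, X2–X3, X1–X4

Every vertex of G appears in some bag (union = {1, 2, 3, 4, 5}); every edge is covered by a bag; and for each vertex v the set of bags containing v is connected in the bag tree. The decomposition is therefore valid. The largest bag has 2 vertices, so the width is 1.

Yes; width 1.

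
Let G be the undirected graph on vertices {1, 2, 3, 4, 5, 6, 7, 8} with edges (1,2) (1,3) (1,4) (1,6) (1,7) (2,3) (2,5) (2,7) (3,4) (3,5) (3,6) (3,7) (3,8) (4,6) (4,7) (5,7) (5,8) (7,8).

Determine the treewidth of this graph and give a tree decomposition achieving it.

Treewidth 3.
One such decomposition:
Bags: B1 = {1, 2, 3, 7}  B2 = {1, 3, 4, 7}  B3 = {2, 3, 5, 7}  B4 = {1, 3, 4, 6}  B5 = {3, 5, 7, 8}
Tree: B1–B2, B1–B3, B2–B4, B3–B5

Every bag has size at most 4, so the width is 4 − 1 = 3 and tw(G) ≤ 3. On the other hand G contains the 4-clique {1, 3, 4, 6}. A clique must lie in a single bag of any decomposition, so no decomposition can have width below 3. Hence tw(G) = 3 exactly.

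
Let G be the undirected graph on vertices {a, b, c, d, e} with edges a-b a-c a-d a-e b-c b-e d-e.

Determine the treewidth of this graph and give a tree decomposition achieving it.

Treewidth 2.
Bags: B1 = {a, d, e}  B2 = {a, b, e}  B3 = {a, b, c}
Tree: B1–B2, B2–B3

Every bag has size at most 3, so the width is 3 − 1 = 2 and tw(G) ≤ 2. Conversely, {a, d, e} is a clique of size 3, and the vertices of any clique must share a bag in every tree decomposition; so some bag has ≥ 3 vertices and tw(G) ≥ 2. Combining the bounds, tw(G) = 2.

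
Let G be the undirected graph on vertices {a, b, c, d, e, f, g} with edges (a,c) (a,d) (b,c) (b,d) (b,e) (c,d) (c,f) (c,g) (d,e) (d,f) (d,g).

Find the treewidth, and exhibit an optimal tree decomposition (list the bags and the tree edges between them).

Each bag holds 3 vertices, so the decomposition has width 2, which upper-bounds the treewidth. Conversely, {b, d, e} is a clique of size 3, and the vertices of any clique must share a bag in every tree decomposition; so some bag has ≥ 3 vertices and tw(G) ≥ 2. Hence tw(G) = 2 exactly.

Treewidth 2.
Bags: B1 = {b, c, d}  B2 = {a, c, d}  B3 = {c, d, g}  B4 = {c, d, f}  B5 = {b, d, e}
Tree: B1–B2, B1–B3, B1–B4, B1–B5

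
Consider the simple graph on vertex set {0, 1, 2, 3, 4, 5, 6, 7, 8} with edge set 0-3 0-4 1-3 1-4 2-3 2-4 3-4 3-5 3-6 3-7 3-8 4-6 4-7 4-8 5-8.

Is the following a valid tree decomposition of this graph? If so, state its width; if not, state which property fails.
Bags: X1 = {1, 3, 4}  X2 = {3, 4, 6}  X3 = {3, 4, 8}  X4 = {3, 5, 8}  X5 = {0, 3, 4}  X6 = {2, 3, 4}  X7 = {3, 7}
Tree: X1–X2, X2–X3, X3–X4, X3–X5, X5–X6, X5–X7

No — edge (4,7) lies in no bag.

A tree decomposition must satisfy three properties: every vertex lies in some bag; for every edge, both endpoints lie together in some bag; and for every vertex, the bags containing it form a connected subtree. Here edge (4,7) lies in no bag, so the decomposition is invalid.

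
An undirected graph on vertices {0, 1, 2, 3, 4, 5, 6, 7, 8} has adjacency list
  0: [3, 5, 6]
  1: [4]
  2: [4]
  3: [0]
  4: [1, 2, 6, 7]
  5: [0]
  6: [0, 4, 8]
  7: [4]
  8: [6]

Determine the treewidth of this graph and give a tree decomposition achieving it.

Every bag has size at most 2, so the width is 2 − 1 = 1 and tw(G) ≤ 1. G has an edge, so its treewidth is at least 1. The upper and lower bounds meet at 1, so that is the treewidth.

Treewidth 1.
One such decomposition:
Bags: B1 = {4, 7}  B2 = {4, 6}  B3 = {6, 8}  B4 = {1, 4}  B5 = {0, 6}  B6 = {2, 4}  B7 = {0, 3}  B8 = {0, 5}
Tree: B1–B2, B2–B3, B1–B4, B2–B5, B1–B6, B5–B7, B7–B8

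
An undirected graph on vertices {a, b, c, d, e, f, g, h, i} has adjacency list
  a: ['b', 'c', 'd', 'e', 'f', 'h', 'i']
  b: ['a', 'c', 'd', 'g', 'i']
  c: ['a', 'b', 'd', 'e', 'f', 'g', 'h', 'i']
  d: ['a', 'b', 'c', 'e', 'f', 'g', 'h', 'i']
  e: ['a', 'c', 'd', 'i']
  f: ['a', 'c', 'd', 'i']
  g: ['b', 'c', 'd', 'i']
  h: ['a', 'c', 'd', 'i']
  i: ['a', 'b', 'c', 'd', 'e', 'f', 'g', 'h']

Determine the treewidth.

4

A width-4 tree decomposition is:
Bags: B1 = {a, c, d, f, i}  B2 = {a, c, d, h, i}  B3 = {a, b, c, d, i}  B4 = {b, c, d, g, i}  B5 = {a, c, d, e, i}
Tree: B1–B2, B1–B3, B3–B4, B3–B5
The largest bag has 5 vertices, giving width 4; this decomposition certifies tw(G) ≤ 4. On the other hand G contains the 5-clique {b, c, d, g, i}. A clique must lie in a single bag of any decomposition, so no decomposition can have width below 4. The upper and lower bounds meet at 4, so that is the treewidth.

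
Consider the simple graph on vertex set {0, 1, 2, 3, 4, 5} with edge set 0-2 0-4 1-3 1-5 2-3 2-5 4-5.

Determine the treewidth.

2

A width-2 tree decomposition is:
Bags: B1 = {0, 4, 5}  B2 = {0, 2, 5}  B3 = {1, 2, 5}  B4 = {1, 2, 3}
Tree: B1–B2, B2–B3, B3–B4
The largest bag has 3 vertices, giving width 2; this decomposition certifies tw(G) ≤ 2. For the lower bound, G contains the cycle 4–0–2–5–4, so G is not a forest; only forests have treewidth ≤ 1, hence tw(G) ≥ 2. Therefore the treewidth is 2.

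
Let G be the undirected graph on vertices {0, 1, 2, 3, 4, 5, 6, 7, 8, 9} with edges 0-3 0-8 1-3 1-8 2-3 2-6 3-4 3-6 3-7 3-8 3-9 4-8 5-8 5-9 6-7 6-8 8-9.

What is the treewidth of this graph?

2

A width-2 tree decomposition is:
Bags: B1 = {0, 3, 8}  B2 = {3, 6, 8}  B3 = {1, 3, 8}  B4 = {3, 8, 9}  B5 = {3, 6, 7}  B6 = {5, 8, 9}  B7 = {3, 4, 8}  B8 = {2, 3, 6}
Tree: B1–B2, B1–B3, B1–B4, B2–B5, B4–B6, B4–B7, B5–B8
Each bag holds 3 vertices, so the decomposition has width 2, which upper-bounds the treewidth. Conversely, {0, 3, 8} is a clique of size 3, and the vertices of any clique must share a bag in every tree decomposition; so some bag has ≥ 3 vertices and tw(G) ≥ 2. Combining the bounds, tw(G) = 2.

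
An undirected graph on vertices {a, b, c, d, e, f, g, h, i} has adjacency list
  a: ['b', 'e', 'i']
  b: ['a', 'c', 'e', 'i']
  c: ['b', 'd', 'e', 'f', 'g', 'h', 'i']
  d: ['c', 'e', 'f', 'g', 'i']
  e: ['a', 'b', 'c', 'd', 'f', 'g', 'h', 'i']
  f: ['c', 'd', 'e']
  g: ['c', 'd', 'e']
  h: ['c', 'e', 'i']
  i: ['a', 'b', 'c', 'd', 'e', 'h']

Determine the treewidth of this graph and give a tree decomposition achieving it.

The largest bag has 4 vertices, giving width 3; this decomposition certifies tw(G) ≤ 3. On the other hand G contains the 4-clique {c, d, e, g}. A clique must lie in a single bag of any decomposition, so no decomposition can have width below 3. Combining the bounds, tw(G) = 3.

Treewidth 3.
One optimal decomposition is:
Bags: B1 = {c, d, e, i}  B2 = {c, e, h, i}  B3 = {b, c, e, i}  B4 = {c, d, e, g}  B5 = {a, b, e, i}  B6 = {c, d, e, f}
Tree: B1–B2, B2–B3, B1–B4, B3–B5, B4–B6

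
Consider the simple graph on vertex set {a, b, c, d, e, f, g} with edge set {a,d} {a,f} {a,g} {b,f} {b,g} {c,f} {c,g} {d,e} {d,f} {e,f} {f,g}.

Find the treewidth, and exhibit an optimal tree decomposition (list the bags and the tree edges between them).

Treewidth 2.
Bags: B1 = {d, e, f}  B2 = {a, d, f}  B3 = {a, f, g}  B4 = {c, f, g}  B5 = {b, f, g}
Tree: B1–B2, B2–B3, B3–B4, B4–B5

Each bag holds 3 vertices, so the decomposition has width 2, which upper-bounds the treewidth. Conversely, {d, e, f} is a clique of size 3, and the vertices of any clique must share a bag in every tree decomposition; so some bag has ≥ 3 vertices and tw(G) ≥ 2. Hence tw(G) = 2 exactly.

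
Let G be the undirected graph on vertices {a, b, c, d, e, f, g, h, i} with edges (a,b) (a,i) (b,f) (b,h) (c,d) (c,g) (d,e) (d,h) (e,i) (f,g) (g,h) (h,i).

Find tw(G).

A width-3 tree decomposition is:
Bags: B1 = {a, d, e, i}  B2 = {a, d, h, i}  B3 = {a, b, d, h}  B4 = {b, c, d, h}  B5 = {b, c, g, h}  B6 = {b, c, f, g}
Tree: B1–B2, B2–B3, B3–B4, B4–B5, B5–B6
The largest bag has 4 vertices, giving width 3; this decomposition certifies tw(G) ≤ 3. For the lower bound: the 4 vertex sets {a,e,i}, {d}, {h}, {b,c,f,g} are disjoint, each induces a connected subgraph, and every pair is joined by at least one edge of G. Contracting each set to a single vertex therefore yields K_{4} as a minor, and since treewidth is minor-monotone, tw(G) ≥ tw(K_{4}) = 3. Combining the bounds, tw(G) = 3.

3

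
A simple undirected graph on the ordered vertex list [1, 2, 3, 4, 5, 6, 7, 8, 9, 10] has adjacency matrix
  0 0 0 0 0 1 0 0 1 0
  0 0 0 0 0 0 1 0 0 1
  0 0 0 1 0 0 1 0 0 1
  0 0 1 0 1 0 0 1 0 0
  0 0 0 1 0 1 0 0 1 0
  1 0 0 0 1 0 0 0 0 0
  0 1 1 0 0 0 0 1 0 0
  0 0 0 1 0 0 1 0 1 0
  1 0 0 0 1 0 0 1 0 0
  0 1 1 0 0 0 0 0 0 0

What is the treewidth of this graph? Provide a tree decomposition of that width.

Treewidth 2.
One such decomposition:
Bags: B1 = {1, 6, 9}  B2 = {5, 6, 9}  B3 = {5, 8, 9}  B4 = {4, 5, 8}  B5 = {4, 7, 8}  B6 = {3, 4, 7}  B7 = {2, 3, 7}  B8 = {2, 3, 10}
Tree: B1–B2, B2–B3, B3–B4, B4–B5, B5–B6, B6–B7, B7–B8

The largest bag has 3 vertices, giving width 2; this decomposition certifies tw(G) ≤ 2. Since 1–6–5–9–1 is a cycle in G, G is not acyclic. Forests are exactly the graphs of treewidth ≤ 1, so tw(G) ≥ 2. Combining the bounds, tw(G) = 2.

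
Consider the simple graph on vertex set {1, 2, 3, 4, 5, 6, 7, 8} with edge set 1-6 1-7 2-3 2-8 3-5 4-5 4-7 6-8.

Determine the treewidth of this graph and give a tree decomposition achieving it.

Every bag has size at most 3, so the width is 3 − 1 = 2 and tw(G) ≤ 2. The edges 4–5–3–2–8–6–1–7–4 form a cycle, so G is not a tree and its treewidth is at least 2. Therefore the treewidth is 2.

Treewidth 2.
One such decomposition:
Bags: B1 = {3, 4, 5}  B2 = {2, 3, 4}  B3 = {2, 4, 8}  B4 = {4, 6, 8}  B5 = {1, 4, 6}  B6 = {1, 4, 7}
Tree: B1–B2, B2–B3, B3–B4, B4–B5, B5–B6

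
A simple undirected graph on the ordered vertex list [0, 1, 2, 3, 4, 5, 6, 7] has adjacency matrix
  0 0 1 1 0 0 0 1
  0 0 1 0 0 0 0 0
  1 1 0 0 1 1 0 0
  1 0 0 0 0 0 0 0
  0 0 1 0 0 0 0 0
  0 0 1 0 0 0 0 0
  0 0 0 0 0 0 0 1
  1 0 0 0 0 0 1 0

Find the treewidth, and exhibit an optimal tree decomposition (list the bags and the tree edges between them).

Each bag holds 2 vertices, so the decomposition has width 1, which upper-bounds the treewidth. Any graph with an edge has treewidth ≥ 1, and G has the edge 0–7. Therefore the treewidth is 1.

Treewidth 1.
Bags: B1 = {0, 7}  B2 = {0, 2}  B3 = {0, 3}  B4 = {1, 2}  B5 = {6, 7}  B6 = {2, 4}  B7 = {2, 5}
Tree: B1–B2, B1–B3, B2–B4, B1–B5, B2–B6, B6–B7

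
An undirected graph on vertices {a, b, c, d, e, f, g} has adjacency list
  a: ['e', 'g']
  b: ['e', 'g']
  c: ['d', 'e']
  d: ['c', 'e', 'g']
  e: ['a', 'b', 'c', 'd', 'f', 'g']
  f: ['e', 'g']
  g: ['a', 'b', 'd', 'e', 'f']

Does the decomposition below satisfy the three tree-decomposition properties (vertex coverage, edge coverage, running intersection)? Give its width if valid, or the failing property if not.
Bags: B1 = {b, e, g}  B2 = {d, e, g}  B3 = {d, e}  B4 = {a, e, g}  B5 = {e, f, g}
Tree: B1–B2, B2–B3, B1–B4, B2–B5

No — vertex c appears in no bag.

A tree decomposition must satisfy three properties: every vertex lies in some bag; for every edge, both endpoints lie together in some bag; and for every vertex, the bags containing it form a connected subtree. Here vertex c appears in no bag, so the decomposition is invalid.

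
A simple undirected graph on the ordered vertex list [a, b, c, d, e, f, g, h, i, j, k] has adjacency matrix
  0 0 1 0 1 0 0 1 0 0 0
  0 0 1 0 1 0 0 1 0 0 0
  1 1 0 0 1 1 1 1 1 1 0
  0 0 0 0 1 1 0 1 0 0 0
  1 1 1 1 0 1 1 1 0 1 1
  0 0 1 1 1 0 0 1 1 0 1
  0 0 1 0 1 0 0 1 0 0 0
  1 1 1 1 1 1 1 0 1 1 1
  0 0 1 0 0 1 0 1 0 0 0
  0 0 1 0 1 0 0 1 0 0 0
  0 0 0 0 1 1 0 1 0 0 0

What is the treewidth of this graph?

3

A width-3 tree decomposition is:
Bags: B1 = {c, e, f, h}  B2 = {a, c, e, h}  B3 = {c, e, h, j}  B4 = {c, e, g, h}  B5 = {e, f, h, k}  B6 = {c, f, h, i}  B7 = {b, c, e, h}  B8 = {d, e, f, h}
Tree: B1–B2, B2–B3, B1–B4, B1–B5, B1–B6, B3–B7, B1–B8
Every bag has size at most 4, so the width is 4 − 1 = 3 and tw(G) ≤ 3. For the lower bound, the 4 vertices {d, e, f, h} are pairwise adjacent, and any tree decomposition puts a clique entirely inside one bag — forcing width ≥ 3. Combining the bounds, tw(G) = 3.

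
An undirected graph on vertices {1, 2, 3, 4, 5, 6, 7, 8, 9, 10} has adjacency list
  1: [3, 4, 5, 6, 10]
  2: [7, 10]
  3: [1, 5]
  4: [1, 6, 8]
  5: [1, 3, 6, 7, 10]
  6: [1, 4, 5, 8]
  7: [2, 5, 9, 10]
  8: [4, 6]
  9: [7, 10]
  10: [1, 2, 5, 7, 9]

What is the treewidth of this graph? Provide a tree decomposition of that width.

The largest bag has 3 vertices, giving width 2; this decomposition certifies tw(G) ≤ 2. Conversely, {1, 4, 6} is a clique of size 3, and the vertices of any clique must share a bag in every tree decomposition; so some bag has ≥ 3 vertices and tw(G) ≥ 2. Hence tw(G) = 2 exactly.

Treewidth 2.
Bags: B1 = {1, 5, 10}  B2 = {5, 7, 10}  B3 = {1, 5, 6}  B4 = {7, 9, 10}  B5 = {1, 3, 5}  B6 = {1, 4, 6}  B7 = {4, 6, 8}  B8 = {2, 7, 10}
Tree: B1–B2, B1–B3, B2–B4, B1–B5, B3–B6, B6–B7, B2–B8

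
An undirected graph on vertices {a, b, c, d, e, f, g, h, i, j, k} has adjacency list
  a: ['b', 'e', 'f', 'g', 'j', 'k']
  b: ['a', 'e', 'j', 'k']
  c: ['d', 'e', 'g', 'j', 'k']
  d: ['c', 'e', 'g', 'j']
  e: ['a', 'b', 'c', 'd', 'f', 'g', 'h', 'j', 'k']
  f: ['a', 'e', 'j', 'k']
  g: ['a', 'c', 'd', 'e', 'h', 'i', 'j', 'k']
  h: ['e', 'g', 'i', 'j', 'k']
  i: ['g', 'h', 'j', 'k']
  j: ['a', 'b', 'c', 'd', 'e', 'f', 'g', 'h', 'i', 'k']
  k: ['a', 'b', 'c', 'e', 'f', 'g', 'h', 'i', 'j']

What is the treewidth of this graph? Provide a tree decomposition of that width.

Each bag holds 5 vertices, so the decomposition has width 4, which upper-bounds the treewidth. On the other hand G contains the 5-clique {c, d, e, g, j}. A clique must lie in a single bag of any decomposition, so no decomposition can have width below 4. Combining the bounds, tw(G) = 4.

Treewidth 4.
Bags: B1 = {a, e, g, j, k}  B2 = {a, e, f, j, k}  B3 = {c, e, g, j, k}  B4 = {c, d, e, g, j}  B5 = {e, g, h, j, k}  B6 = {a, b, e, j, k}  B7 = {g, h, i, j, k}
Tree: B1–B2, B1–B3, B3–B4, B3–B5, B1–B6, B5–B7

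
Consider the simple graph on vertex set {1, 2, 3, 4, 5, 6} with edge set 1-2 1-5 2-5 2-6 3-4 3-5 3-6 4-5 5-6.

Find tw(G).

A width-2 tree decomposition is:
Bags: B1 = {2, 5, 6}  B2 = {3, 5, 6}  B3 = {1, 2, 5}  B4 = {3, 4, 5}
Tree: B1–B2, B1–B3, B2–B4
Each bag holds 3 vertices, so the decomposition has width 2, which upper-bounds the treewidth. Conversely, {1, 2, 5} is a clique of size 3, and the vertices of any clique must share a bag in every tree decomposition; so some bag has ≥ 3 vertices and tw(G) ≥ 2. The upper and lower bounds meet at 2, so that is the treewidth.

2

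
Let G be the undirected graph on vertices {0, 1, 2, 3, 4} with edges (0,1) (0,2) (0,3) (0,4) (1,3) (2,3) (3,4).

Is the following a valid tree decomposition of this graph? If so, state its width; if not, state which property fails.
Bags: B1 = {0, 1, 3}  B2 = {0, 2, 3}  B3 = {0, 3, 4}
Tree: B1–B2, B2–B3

Yes; width 2.

Every vertex of G appears in some bag (union = {0, 1, 2, 3, 4}); every edge is covered by a bag; and for each vertex v the set of bags containing v is connected in the bag tree. The decomposition is therefore valid. The largest bag has 3 vertices, so the width is 2.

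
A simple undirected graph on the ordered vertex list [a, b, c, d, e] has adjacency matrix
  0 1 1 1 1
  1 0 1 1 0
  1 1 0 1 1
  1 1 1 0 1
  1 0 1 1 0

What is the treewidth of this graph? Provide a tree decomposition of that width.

Every bag has size at most 4, so the width is 4 − 1 = 3 and tw(G) ≤ 3. For the lower bound, the 4 vertices {a, c, d, e} are pairwise adjacent, and any tree decomposition puts a clique entirely inside one bag — forcing width ≥ 3. The upper and lower bounds meet at 3, so that is the treewidth.

Treewidth 3.
One such decomposition:
Bags: B1 = {a, c, d, e}  B2 = {a, b, c, d}
Tree: B1–B2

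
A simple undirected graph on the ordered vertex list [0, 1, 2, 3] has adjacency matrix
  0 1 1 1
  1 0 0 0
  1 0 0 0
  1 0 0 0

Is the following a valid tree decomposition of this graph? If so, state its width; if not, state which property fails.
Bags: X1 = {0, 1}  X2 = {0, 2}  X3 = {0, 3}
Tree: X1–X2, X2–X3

Vertex coverage: the bags together contain {0, 1, 2, 3}, the full vertex set. Edge coverage: each edge of G has both endpoints in at least one bag. Running intersection: for every vertex, the bags containing it form a connected subtree. All three properties hold, so this is a valid tree decomposition of width max|bag| − 1 = 1, and hence tw(G) ≤ 1.

Yes; width 1.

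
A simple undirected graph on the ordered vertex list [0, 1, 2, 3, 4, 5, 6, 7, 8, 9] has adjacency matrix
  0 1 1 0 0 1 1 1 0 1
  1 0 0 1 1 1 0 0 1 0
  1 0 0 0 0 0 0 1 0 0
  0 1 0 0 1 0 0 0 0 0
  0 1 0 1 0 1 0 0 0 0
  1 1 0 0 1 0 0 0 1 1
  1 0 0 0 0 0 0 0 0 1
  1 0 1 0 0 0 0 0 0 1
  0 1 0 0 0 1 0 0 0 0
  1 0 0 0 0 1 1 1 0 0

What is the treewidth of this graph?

A width-2 tree decomposition is:
Bags: B1 = {0, 1, 5}  B2 = {1, 4, 5}  B3 = {0, 5, 9}  B4 = {1, 5, 8}  B5 = {0, 7, 9}  B6 = {0, 2, 7}  B7 = {1, 3, 4}  B8 = {0, 6, 9}
Tree: B1–B2, B1–B3, B1–B4, B3–B5, B5–B6, B2–B7, B3–B8
Every bag has size at most 3, so the width is 3 − 1 = 2 and tw(G) ≤ 2. For the lower bound, the 3 vertices {0, 1, 5} are pairwise adjacent, and any tree decomposition puts a clique entirely inside one bag — forcing width ≥ 2. Hence tw(G) = 2 exactly.

2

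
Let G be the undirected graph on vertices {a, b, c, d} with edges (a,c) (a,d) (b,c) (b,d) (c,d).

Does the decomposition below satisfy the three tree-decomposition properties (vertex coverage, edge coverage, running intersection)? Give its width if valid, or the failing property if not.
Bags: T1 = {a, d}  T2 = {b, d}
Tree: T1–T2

No — vertex c appears in no bag.

A tree decomposition must satisfy three properties: every vertex lies in some bag; for every edge, both endpoints lie together in some bag; and for every vertex, the bags containing it form a connected subtree. Here vertex c appears in no bag, so the decomposition is invalid.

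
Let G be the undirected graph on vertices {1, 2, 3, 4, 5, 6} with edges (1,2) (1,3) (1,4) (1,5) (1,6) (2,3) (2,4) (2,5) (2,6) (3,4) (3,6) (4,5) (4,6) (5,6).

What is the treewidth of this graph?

A width-4 tree decomposition is:
Bags: B1 = {1, 2, 3, 4, 6}  B2 = {1, 2, 4, 5, 6}
Tree: B1–B2
Each bag holds 5 vertices, so the decomposition has width 4, which upper-bounds the treewidth. Conversely, {1, 2, 3, 4, 6} is a clique of size 5, and the vertices of any clique must share a bag in every tree decomposition; so some bag has ≥ 5 vertices and tw(G) ≥ 4. Therefore the treewidth is 4.

4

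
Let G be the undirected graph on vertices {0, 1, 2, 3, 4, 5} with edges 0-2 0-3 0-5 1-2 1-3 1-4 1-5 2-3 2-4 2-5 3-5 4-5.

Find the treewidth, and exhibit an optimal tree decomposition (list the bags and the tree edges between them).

Treewidth 3.
Bags: B1 = {1, 2, 4, 5}  B2 = {1, 2, 3, 5}  B3 = {0, 2, 3, 5}
Tree: B1–B2, B2–B3

The largest bag has 4 vertices, giving width 3; this decomposition certifies tw(G) ≤ 3. For the lower bound, the 4 vertices {0, 2, 3, 5} are pairwise adjacent, and any tree decomposition puts a clique entirely inside one bag — forcing width ≥ 3. Hence tw(G) = 3 exactly.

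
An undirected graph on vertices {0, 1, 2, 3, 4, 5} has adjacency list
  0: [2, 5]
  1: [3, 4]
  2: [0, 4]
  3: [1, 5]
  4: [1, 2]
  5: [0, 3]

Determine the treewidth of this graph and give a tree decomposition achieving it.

Treewidth 2.
One optimal decomposition is:
Bags: B1 = {1, 3, 5}  B2 = {1, 4, 5}  B3 = {2, 4, 5}  B4 = {0, 2, 5}
Tree: B1–B2, B2–B3, B3–B4

The largest bag has 3 vertices, giving width 2; this decomposition certifies tw(G) ≤ 2. Since 5–3–1–4–2–0–5 is a cycle in G, G is not acyclic. Forests are exactly the graphs of treewidth ≤ 1, so tw(G) ≥ 2. The upper and lower bounds meet at 2, so that is the treewidth.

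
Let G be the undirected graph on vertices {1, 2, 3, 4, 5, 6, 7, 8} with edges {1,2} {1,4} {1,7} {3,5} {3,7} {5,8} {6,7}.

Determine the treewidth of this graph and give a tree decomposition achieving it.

Treewidth 1.
One optimal decomposition is:
Bags: B1 = {1, 2}  B2 = {1, 7}  B3 = {3, 7}  B4 = {1, 4}  B5 = {6, 7}  B6 = {3, 5}  B7 = {5, 8}
Tree: B1–B2, B2–B3, B1–B4, B2–B5, B3–B6, B6–B7

Each bag holds 2 vertices, so the decomposition has width 1, which upper-bounds the treewidth. Any graph with an edge has treewidth ≥ 1, and G has the edge 2–1. Hence tw(G) = 1 exactly.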